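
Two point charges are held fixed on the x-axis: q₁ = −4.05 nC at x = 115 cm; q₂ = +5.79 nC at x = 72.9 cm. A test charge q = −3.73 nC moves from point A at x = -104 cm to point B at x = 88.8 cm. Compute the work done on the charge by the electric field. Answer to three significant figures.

The work done by the electric force is W_field = −ΔU = −q(V_B − V_A) = q(V_A − V_B).
At A: distances to the source charges are 2.19 m, 1.77 m; V_A = Σ kqᵢ/rᵢ = 12.8 V.
At B: distances to the source charges are 0.262 m, 0.159 m; V_B = Σ kqᵢ/rᵢ = 188 V.
ΔV = V_B − V_A = 176 V.
W_field = −qΔV = −(-3.73×10⁻⁹ C)(176 V) = 6.55×10⁻⁷ J.

6.55×10⁻⁷ J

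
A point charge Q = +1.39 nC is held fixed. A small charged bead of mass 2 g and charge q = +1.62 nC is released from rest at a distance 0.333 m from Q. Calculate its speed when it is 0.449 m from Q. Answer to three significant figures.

Only the electrostatic force acts, so mechanical energy is conserved: ½mv² = U₁ − U₂ = kQq(1/r₁ − 1/r₂).
U₁ − U₂ = (8.99×10⁹ N·m²/C²)(1.39×10⁻⁹ C)(1.62×10⁻⁹ C)(1/0.333 − 1/0.449) = 1.57×10⁻⁸ J.
v = √(2·1.57×10⁻⁸/2.00×10⁻³) = 3.96×10⁻³ m/s.

3.96×10⁻³ m/s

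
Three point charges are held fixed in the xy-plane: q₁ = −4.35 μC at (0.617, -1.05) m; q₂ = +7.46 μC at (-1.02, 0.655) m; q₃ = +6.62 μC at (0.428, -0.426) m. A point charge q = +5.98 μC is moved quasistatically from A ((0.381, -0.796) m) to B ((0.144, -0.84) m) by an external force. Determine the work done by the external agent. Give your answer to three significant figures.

-9.88×10⁻³ J

For quasistatic motion the external work equals the change in potential energy: W_ext = qΔV = q(V_B − V_A).
At A: distances to the source charges are 0.347 m, 2.02 m, 0.373 m; V_A = Σ kqᵢ/rᵢ = 8.00×10⁴ V.
At B: distances to the source charges are 0.518 m, 1.89 m, 0.502 m; V_B = Σ kqᵢ/rᵢ = 7.84×10⁴ V.
ΔV = V_B − V_A = -1650 V.
W_ext = qΔV = (5.98×10⁻⁶ C)(-1650 V) = -9.88×10⁻³ J.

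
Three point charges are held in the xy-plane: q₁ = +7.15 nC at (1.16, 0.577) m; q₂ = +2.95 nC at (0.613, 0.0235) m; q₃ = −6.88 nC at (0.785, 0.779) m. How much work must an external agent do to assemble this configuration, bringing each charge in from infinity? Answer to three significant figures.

The work to assemble the configuration equals its total potential energy, U = Σ kqᵢqⱼ/rᵢⱼ over all pairs.
Pair separations: r₁₂ = 0.778 m, r₁₃ = 0.426 m, r₂₃ = 0.775 m.
U = (2.44×10⁻⁷) + (-1.04×10⁻⁶) + (-2.35×10⁻⁷) = -1.03×10⁻⁶ J.

-1.03×10⁻⁶ J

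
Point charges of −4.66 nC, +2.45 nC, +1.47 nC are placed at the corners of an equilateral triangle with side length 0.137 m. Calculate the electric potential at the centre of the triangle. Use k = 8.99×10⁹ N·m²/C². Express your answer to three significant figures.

The total potential is the scalar sum of each charge's contribution, V = Σ kqᵢ/rᵢ.
The distance from each vertex to the centroid is a/√3 = 0.0791 m.
V = k[(-4.66×10⁻⁹)/(0.0791) + (2.45×10⁻⁹)/(0.0791) + (1.47×10⁻⁹)/(0.0791)] = -84.1 V.

-84.1 V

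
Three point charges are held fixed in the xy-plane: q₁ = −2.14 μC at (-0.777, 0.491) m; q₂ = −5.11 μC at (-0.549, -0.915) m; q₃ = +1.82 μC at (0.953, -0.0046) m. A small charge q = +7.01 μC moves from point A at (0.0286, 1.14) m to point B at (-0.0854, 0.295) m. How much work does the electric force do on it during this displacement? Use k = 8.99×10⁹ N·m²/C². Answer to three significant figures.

0.127 J

The work done by the electric force is W_field = −ΔU = −q(V_B − V_A) = q(V_A − V_B).
At A: distances to the source charges are 1.03 m, 2.13 m, 1.47 m; V_A = Σ kqᵢ/rᵢ = -2.90×10⁴ V.
At B: distances to the source charges are 0.719 m, 1.30 m, 1.08 m; V_B = Σ kqᵢ/rᵢ = -4.71×10⁴ V.
ΔV = V_B − V_A = -1.81×10⁴ V.
W_field = −qΔV = −(7.01×10⁻⁶ C)(-1.81×10⁴ V) = 0.127 J.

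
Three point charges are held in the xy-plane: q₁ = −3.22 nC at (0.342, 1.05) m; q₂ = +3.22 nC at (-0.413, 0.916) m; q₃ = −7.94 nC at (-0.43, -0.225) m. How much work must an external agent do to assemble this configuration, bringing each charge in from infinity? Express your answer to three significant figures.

-1.69×10⁻⁷ J

The work to assemble the configuration equals its total potential energy, U = Σ kqᵢqⱼ/rᵢⱼ over all pairs.
Pair separations: r₁₂ = 0.767 m, r₁₃ = 1.49 m, r₂₃ = 1.14 m.
U = (-1.22×10⁻⁷) + (1.54×10⁻⁷) + (-2.01×10⁻⁷) = -1.69×10⁻⁷ J.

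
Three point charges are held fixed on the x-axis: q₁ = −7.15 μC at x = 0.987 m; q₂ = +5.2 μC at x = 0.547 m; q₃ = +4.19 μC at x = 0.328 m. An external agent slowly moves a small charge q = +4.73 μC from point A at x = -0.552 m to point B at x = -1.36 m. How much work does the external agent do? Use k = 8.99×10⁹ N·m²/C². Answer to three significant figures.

-0.114 J

For quasistatic motion the external work equals the change in potential energy: W_ext = qΔV = q(V_B − V_A).
At A: distances to the source charges are 1.54 m, 1.10 m, 0.880 m; V_A = Σ kqᵢ/rᵢ = 4.36×10⁴ V.
At B: distances to the source charges are 2.35 m, 1.91 m, 1.69 m; V_B = Σ kqᵢ/rᵢ = 1.94×10⁴ V.
ΔV = V_B − V_A = -2.41×10⁴ V.
W_ext = qΔV = (4.73×10⁻⁶ C)(-2.41×10⁴ V) = -0.114 J.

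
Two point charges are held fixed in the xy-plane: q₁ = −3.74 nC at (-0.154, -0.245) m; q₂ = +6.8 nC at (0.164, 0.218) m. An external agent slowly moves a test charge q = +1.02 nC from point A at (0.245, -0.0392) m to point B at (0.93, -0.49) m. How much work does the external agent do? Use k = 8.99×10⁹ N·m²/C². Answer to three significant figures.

For quasistatic motion the external work equals the change in potential energy: W_ext = qΔV = q(V_B − V_A).
At A: distances to the source charges are 0.449 m, 0.270 m; V_A = Σ kqᵢ/rᵢ = 152 V.
At B: distances to the source charges are 1.11 m, 1.04 m; V_B = Σ kqᵢ/rᵢ = 28.4 V.
ΔV = V_B − V_A = -123 V.
W_ext = qΔV = (1.02×10⁻⁹ C)(-123 V) = -1.26×10⁻⁷ J.

-1.26×10⁻⁷ J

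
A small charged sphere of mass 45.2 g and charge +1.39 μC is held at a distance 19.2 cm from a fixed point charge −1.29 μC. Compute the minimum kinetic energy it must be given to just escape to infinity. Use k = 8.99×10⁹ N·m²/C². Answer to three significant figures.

0.0840 J

To just escape, total mechanical energy must reach zero at infinity: ½mv²_min + U = 0, so ½mv²_min = −U = |kQq|/r.
|U| = |kQq|/r = (8.99×10⁹ N·m²/C²)(1.29×10⁻⁶)(1.39×10⁻⁶)/(0.192) = 0.0840 J.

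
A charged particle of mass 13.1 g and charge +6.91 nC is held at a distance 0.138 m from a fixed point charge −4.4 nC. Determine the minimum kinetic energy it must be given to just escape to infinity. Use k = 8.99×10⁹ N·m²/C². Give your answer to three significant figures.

1.98×10⁻⁶ J

To just escape, total mechanical energy must reach zero at infinity: ½mv²_min + U = 0, so ½mv²_min = −U = |kQq|/r.
|U| = |kQq|/r = (8.99×10⁹ N·m²/C²)(4.40×10⁻⁹)(6.91×10⁻⁹)/(0.138) = 1.98×10⁻⁶ J.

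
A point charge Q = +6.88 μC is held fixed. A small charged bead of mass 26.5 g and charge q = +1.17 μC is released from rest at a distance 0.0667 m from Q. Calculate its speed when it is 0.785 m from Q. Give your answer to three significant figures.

Only the electrostatic force acts, so mechanical energy is conserved: ½mv² = U₁ − U₂ = kQq(1/r₁ − 1/r₂).
U₁ − U₂ = (8.99×10⁹ N·m²/C²)(6.88×10⁻⁶ C)(1.17×10⁻⁶ C)(1/0.0667 − 1/0.785) = 0.993 J.
v = √(2·0.993/0.0265) = 8.66 m/s.

8.66 m/s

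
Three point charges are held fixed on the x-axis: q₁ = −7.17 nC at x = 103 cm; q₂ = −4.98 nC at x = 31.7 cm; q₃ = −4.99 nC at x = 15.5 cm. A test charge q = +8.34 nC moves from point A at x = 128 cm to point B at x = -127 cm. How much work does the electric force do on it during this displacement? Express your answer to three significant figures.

The work done by the electric force is W_field = −ΔU = −q(V_B − V_A) = q(V_A − V_B).
At A: distances to the source charges are 0.250 m, 0.963 m, 1.12 m; V_A = Σ kqᵢ/rᵢ = -344 V.
At B: distances to the source charges are 2.30 m, 1.59 m, 1.43 m; V_B = Σ kqᵢ/rᵢ = -87.7 V.
ΔV = V_B − V_A = 256 V.
W_field = −qΔV = −(8.34×10⁻⁹ C)(256 V) = -2.14×10⁻⁶ J.

-2.14×10⁻⁶ J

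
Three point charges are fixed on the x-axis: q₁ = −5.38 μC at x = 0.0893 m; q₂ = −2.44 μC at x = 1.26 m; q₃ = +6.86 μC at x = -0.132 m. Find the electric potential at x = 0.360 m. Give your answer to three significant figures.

The total potential is the scalar sum of each charge's contribution, V = Σ kqᵢ/rᵢ.
Distances from the field point to each charge: r₁ = 0.271 m, r₂ = 0.900 m, r₃ = 0.492 m.
V = k[(-5.38×10⁻⁶)/(0.271) + (-2.44×10⁻⁶)/(0.900) + (6.86×10⁻⁶)/(0.492)] = -7.77×10⁴ V.

-7.77×10⁴ V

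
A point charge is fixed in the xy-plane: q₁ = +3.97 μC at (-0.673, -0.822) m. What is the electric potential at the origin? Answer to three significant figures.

3.36×10⁴ V

The total potential is the scalar sum of each charge's contribution, V = Σ kqᵢ/rᵢ.
Distances from the field point to each charge: r₁ = 1.06 m.
V = k[(3.97×10⁻⁶)/(1.06)] = 3.36×10⁴ V.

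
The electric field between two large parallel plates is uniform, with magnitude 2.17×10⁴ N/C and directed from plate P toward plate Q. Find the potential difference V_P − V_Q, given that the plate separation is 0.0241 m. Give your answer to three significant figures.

523 V

In a uniform field, potential decreases in the direction of E: ΔV = −E·d for a displacement d parallel to E.
Going from Q to P is a displacement of 0.0241 m opposite to the field, so V_P − V_Q = +Ed = 523 V.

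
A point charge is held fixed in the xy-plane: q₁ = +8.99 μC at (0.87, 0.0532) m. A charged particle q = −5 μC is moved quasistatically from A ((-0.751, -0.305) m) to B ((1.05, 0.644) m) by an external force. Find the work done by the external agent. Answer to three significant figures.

-0.411 J

For quasistatic motion the external work equals the change in potential energy: W_ext = qΔV = q(V_B − V_A).
At A: distance to the source charge is 1.66 m; V_A = kq₁/r = 4.87×10⁴ V.
At B: distance to the source charge is 0.618 m; V_B = kq₁/r = 1.31×10⁵ V.
ΔV = V_B − V_A = 8.22×10⁴ V.
W_ext = qΔV = (-5.00×10⁻⁶ C)(8.22×10⁴ V) = -0.411 J.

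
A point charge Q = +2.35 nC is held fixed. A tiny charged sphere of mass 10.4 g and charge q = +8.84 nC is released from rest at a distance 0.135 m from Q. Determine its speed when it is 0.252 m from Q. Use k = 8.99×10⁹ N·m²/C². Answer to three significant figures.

Only the electrostatic force acts, so mechanical energy is conserved: ½mv² = U₁ − U₂ = kQq(1/r₁ − 1/r₂).
U₁ − U₂ = (8.99×10⁹ N·m²/C²)(2.35×10⁻⁹ C)(8.84×10⁻⁹ C)(1/0.135 − 1/0.252) = 6.42×10⁻⁷ J.
v = √(2·6.42×10⁻⁷/0.0104) = 0.0111 m/s.

0.0111 m/s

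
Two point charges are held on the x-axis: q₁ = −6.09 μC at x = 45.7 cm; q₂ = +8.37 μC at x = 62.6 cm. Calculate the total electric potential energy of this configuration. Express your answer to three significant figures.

-2.71 J

The work to assemble the configuration equals its total potential energy, U = Σ kqᵢqⱼ/rᵢⱼ over all pairs.
Pair separations: r₁₂ = 0.169 m.
U = (-2.71) = -2.71 J.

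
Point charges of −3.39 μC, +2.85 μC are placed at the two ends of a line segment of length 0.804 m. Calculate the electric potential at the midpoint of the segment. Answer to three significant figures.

-1.21×10⁴ V

Electric potential is a scalar, so the contributions from each charge add algebraically: V = Σ kqᵢ/rᵢ.
Each charge is 0.402 m from the midpoint.
V = k[(-3.39×10⁻⁶)/(0.402) + (2.85×10⁻⁶)/(0.402)] = -1.21×10⁴ V.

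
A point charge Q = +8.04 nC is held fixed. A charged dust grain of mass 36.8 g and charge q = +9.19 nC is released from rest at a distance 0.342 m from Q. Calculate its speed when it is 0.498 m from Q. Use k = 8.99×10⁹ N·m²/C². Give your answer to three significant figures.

Only the electrostatic force acts, so mechanical energy is conserved: ½mv² = U₁ − U₂ = kQq(1/r₁ − 1/r₂).
U₁ − U₂ = (8.99×10⁹ N·m²/C²)(8.04×10⁻⁹ C)(9.19×10⁻⁹ C)(1/0.342 − 1/0.498) = 6.08×10⁻⁷ J.
v = √(2·6.08×10⁻⁷/0.0368) = 5.75×10⁻³ m/s.

5.75×10⁻³ m/s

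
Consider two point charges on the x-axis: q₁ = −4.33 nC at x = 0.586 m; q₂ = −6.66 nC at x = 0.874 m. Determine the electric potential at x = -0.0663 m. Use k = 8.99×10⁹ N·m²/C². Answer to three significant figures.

Electric potential is a scalar, so the contributions from each charge add algebraically: V = Σ kqᵢ/rᵢ.
Distances from the field point to each charge: r₁ = 0.652 m, r₂ = 0.940 m.
V = k[(-4.33×10⁻⁹)/(0.652) + (-6.66×10⁻⁹)/(0.940)] = -123 V.

-123 V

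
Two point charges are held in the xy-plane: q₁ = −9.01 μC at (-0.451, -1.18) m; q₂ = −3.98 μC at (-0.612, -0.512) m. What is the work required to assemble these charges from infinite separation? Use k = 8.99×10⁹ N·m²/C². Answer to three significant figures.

0.469 J

The assembly work is the sum of pairwise potential energies, U = Σ_{i<j} kqᵢqⱼ/rᵢⱼ.
Pair separations: r₁₂ = 0.687 m.
U = (0.469) = 0.469 J.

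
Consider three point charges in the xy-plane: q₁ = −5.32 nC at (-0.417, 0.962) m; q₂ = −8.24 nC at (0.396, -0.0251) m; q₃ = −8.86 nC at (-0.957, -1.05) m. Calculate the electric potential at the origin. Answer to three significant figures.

-288 V

Electric potential is a scalar, so the contributions from each charge add algebraically: V = Σ kqᵢ/rᵢ.
Distances from the field point to each charge: r₁ = 1.05 m, r₂ = 0.397 m, r₃ = 1.42 m.
V = k[(-5.32×10⁻⁹)/(1.05) + (-8.24×10⁻⁹)/(0.397) + (-8.86×10⁻⁹)/(1.42)] = -288 V.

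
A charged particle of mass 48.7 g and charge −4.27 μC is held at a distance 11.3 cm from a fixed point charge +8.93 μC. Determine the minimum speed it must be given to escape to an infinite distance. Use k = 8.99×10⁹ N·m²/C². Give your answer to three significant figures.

11.2 m/s

To just escape, total mechanical energy must reach zero at infinity: ½mv²_min + U = 0, so ½mv²_min = −U = |kQq|/r.
|U| = |kQq|/r = (8.99×10⁹ N·m²/C²)(8.93×10⁻⁶)(4.27×10⁻⁶)/(0.113) = 3.03 J.
v_min = √(2|U|/m) = √(2·3.03/0.0487) = 11.2 m/s.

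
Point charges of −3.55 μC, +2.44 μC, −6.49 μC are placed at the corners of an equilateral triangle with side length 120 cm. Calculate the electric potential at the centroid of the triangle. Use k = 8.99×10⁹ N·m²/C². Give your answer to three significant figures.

-9.86×10⁴ V

Electric potential is a scalar, so the contributions from each charge add algebraically: V = Σ kqᵢ/rᵢ.
The distance from each vertex to the centroid is a/√3 = 0.693 m.
V = k[(-3.55×10⁻⁶)/(0.693) + (2.44×10⁻⁶)/(0.693) + (-6.49×10⁻⁶)/(0.693)] = -9.86×10⁴ V.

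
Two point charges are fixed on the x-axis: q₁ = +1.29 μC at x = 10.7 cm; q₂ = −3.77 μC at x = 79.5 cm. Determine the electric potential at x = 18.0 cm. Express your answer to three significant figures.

The total potential is the scalar sum of each charge's contribution, V = Σ kqᵢ/rᵢ.
Distances from the field point to each charge: r₁ = 0.0730 m, r₂ = 0.615 m.
V = k[(1.29×10⁻⁶)/(0.0730) + (-3.77×10⁻⁶)/(0.615)] = 1.04×10⁵ V.

1.04×10⁵ V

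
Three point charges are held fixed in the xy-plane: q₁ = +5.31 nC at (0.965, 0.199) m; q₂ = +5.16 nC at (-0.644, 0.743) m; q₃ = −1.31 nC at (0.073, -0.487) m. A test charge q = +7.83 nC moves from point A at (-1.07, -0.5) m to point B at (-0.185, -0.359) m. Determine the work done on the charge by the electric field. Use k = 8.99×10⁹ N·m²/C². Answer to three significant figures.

9.30×10⁻⁸ J

The work done by the electric force is W_field = −ΔU = −q(V_B − V_A) = q(V_A − V_B).
At A: distances to the source charges are 2.15 m, 1.31 m, 1.14 m; V_A = Σ kqᵢ/rᵢ = 47.2 V.
At B: distances to the source charges are 1.28 m, 1.19 m, 0.288 m; V_B = Σ kqᵢ/rᵢ = 35.3 V.
ΔV = V_B − V_A = -11.9 V.
W_field = −qΔV = −(7.83×10⁻⁹ C)(-11.9 V) = 9.30×10⁻⁸ J.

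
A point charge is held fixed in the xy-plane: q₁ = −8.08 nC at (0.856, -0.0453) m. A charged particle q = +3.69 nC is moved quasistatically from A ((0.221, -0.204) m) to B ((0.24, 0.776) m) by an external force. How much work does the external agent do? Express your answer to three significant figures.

For quasistatic motion the external work equals the change in potential energy: W_ext = qΔV = q(V_B − V_A).
At A: distance to the source charge is 0.655 m; V_A = kq₁/r = -111 V.
At B: distance to the source charge is 1.03 m; V_B = kq₁/r = -70.8 V.
ΔV = V_B − V_A = 40.2 V.
W_ext = qΔV = (3.69×10⁻⁹ C)(40.2 V) = 1.48×10⁻⁷ J.

1.48×10⁻⁷ J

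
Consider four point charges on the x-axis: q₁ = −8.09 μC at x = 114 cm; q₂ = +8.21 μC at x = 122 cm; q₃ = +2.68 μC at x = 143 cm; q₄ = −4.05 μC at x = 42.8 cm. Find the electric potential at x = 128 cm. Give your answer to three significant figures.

8.29×10⁵ V

The total potential is the scalar sum of each charge's contribution, V = Σ kqᵢ/rᵢ.
Distances from the field point to each charge: r₁ = 0.140 m, r₂ = 0.0600 m, r₃ = 0.150 m, r₄ = 0.852 m.
V = k[(-8.09×10⁻⁶)/(0.140) + (8.21×10⁻⁶)/(0.0600) + (2.68×10⁻⁶)/(0.150) + (-4.05×10⁻⁶)/(0.852)] = 8.29×10⁵ V.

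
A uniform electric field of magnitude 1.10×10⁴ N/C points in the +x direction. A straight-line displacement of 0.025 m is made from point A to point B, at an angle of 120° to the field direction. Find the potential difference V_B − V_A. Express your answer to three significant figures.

Only the component of displacement along E changes the potential: ΔV = −E·d·cosθ.
ΔV = −(1.10×10⁴ V/m)(0.0250 m)cos120° = 138 V.

138 V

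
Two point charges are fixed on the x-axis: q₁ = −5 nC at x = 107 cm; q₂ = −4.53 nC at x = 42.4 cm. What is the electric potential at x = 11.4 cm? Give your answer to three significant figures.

-178 V

Electric potential is a scalar, so the contributions from each charge add algebraically: V = Σ kqᵢ/rᵢ.
Distances from the field point to each charge: r₁ = 0.956 m, r₂ = 0.310 m.
V = k[(-5.00×10⁻⁹)/(0.956) + (-4.53×10⁻⁹)/(0.310)] = -178 V.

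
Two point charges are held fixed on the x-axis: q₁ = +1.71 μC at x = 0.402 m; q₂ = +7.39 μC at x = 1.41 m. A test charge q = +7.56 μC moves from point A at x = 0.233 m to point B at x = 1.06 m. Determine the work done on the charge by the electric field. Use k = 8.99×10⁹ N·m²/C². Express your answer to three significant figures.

The work done by the electric force is W_field = −ΔU = −q(V_B − V_A) = q(V_A − V_B).
At A: distances to the source charges are 0.169 m, 1.18 m; V_A = Σ kqᵢ/rᵢ = 1.47×10⁵ V.
At B: distances to the source charges are 0.658 m, 0.350 m; V_B = Σ kqᵢ/rᵢ = 2.13×10⁵ V.
ΔV = V_B − V_A = 6.58×10⁴ V.
W_field = −qΔV = −(7.56×10⁻⁶ C)(6.58×10⁴ V) = -0.497 J.

-0.497 J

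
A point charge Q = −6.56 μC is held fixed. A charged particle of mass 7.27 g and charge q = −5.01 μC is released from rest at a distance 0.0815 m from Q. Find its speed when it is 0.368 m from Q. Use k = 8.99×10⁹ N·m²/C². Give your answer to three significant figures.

Only the electrostatic force acts, so mechanical energy is conserved: ½mv² = U₁ − U₂ = kQq(1/r₁ − 1/r₂).
U₁ − U₂ = (8.99×10⁹ N·m²/C²)(-6.56×10⁻⁶ C)(-5.01×10⁻⁶ C)(1/0.0815 − 1/0.368) = 2.82 J.
v = √(2·2.82/7.27×10⁻³) = 27.9 m/s.

27.9 m/s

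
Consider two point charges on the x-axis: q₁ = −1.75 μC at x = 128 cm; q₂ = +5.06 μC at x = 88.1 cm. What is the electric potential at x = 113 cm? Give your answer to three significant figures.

The total potential is the scalar sum of each charge's contribution, V = Σ kqᵢ/rᵢ.
Distances from the field point to each charge: r₁ = 0.150 m, r₂ = 0.249 m.
V = k[(-1.75×10⁻⁶)/(0.150) + (5.06×10⁻⁶)/(0.249)] = 7.78×10⁴ V.

7.78×10⁴ V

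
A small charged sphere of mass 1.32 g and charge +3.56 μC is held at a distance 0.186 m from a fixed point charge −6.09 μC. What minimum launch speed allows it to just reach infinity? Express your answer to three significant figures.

39.8 m/s

To just escape, total mechanical energy must reach zero at infinity: ½mv²_min + U = 0, so ½mv²_min = −U = |kQq|/r.
|U| = |kQq|/r = (8.99×10⁹ N·m²/C²)(6.09×10⁻⁶)(3.56×10⁻⁶)/(0.186) = 1.05 J.
v_min = √(2|U|/m) = √(2·1.05/1.32×10⁻³) = 39.8 m/s.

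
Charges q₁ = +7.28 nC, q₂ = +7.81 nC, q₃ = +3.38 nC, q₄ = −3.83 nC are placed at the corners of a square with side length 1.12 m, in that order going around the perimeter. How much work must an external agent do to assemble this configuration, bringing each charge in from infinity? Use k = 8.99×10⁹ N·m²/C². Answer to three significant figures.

3.10×10⁻⁷ J

The work to assemble the configuration equals its total potential energy, U = Σ kqᵢqⱼ/rᵢⱼ over all pairs.
The four side pairs have separation 1.12 m and the two diagonal pairs 1.58 m.
Summing all 6 pair terms gives U = 3.10×10⁻⁷ J.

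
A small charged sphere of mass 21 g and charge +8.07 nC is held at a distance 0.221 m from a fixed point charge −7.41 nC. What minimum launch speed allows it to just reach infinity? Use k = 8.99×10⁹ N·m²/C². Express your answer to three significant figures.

0.0152 m/s

To just escape, total mechanical energy must reach zero at infinity: ½mv²_min + U = 0, so ½mv²_min = −U = |kQq|/r.
|U| = |kQq|/r = (8.99×10⁹ N·m²/C²)(7.41×10⁻⁹)(8.07×10⁻⁹)/(0.221) = 2.43×10⁻⁶ J.
v_min = √(2|U|/m) = √(2·2.43×10⁻⁶/0.0210) = 0.0152 m/s.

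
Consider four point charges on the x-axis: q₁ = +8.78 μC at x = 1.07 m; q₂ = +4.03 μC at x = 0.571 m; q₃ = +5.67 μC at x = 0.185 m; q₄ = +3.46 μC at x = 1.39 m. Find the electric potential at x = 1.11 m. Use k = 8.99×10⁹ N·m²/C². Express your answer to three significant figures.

2.21×10⁶ V

Electric potential is a scalar, so the contributions from each charge add algebraically: V = Σ kqᵢ/rᵢ.
Distances from the field point to each charge: r₁ = 0.0400 m, r₂ = 0.539 m, r₃ = 0.925 m, r₄ = 0.280 m.
V = k[(8.78×10⁻⁶)/(0.0400) + (4.03×10⁻⁶)/(0.539) + (5.67×10⁻⁶)/(0.925) + (3.46×10⁻⁶)/(0.280)] = 2.21×10⁶ V.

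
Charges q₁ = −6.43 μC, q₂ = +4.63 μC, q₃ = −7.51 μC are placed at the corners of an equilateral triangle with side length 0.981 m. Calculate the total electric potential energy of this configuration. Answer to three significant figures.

-0.149 J

The work to assemble the configuration equals its total potential energy, U = Σ kqᵢqⱼ/rᵢⱼ over all pairs.
All three pair separations equal the side length, 0.981 m.
U = (-0.273) + (0.443) + (-0.319) = -0.149 J.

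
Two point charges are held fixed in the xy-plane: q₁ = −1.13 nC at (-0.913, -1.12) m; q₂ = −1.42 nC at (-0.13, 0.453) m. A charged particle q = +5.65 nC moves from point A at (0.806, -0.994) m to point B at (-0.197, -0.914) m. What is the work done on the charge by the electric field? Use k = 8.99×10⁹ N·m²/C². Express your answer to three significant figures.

The work done by the electric force is W_field = −ΔU = −q(V_B − V_A) = q(V_A − V_B).
At A: distances to the source charges are 1.72 m, 1.72 m; V_A = Σ kqᵢ/rᵢ = -13.3 V.
At B: distances to the source charges are 0.745 m, 1.37 m; V_B = Σ kqᵢ/rᵢ = -23.0 V.
ΔV = V_B − V_A = -9.66 V.
W_field = −qΔV = −(5.65×10⁻⁹ C)(-9.66 V) = 5.46×10⁻⁸ J.

5.46×10⁻⁸ J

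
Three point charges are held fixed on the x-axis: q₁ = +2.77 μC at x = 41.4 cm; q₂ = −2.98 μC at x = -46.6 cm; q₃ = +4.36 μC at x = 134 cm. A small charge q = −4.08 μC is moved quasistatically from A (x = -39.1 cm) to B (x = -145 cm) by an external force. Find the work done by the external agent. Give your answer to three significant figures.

-1.24 J

For quasistatic motion the external work equals the change in potential energy: W_ext = qΔV = q(V_B − V_A).
At A: distances to the source charges are 0.805 m, 0.0750 m, 1.73 m; V_A = Σ kqᵢ/rᵢ = -3.04×10⁵ V.
At B: distances to the source charges are 1.86 m, 0.984 m, 2.79 m; V_B = Σ kqᵢ/rᵢ = 183 V.
ΔV = V_B − V_A = 3.04×10⁵ V.
W_ext = qΔV = (-4.08×10⁻⁶ C)(3.04×10⁵ V) = -1.24 J.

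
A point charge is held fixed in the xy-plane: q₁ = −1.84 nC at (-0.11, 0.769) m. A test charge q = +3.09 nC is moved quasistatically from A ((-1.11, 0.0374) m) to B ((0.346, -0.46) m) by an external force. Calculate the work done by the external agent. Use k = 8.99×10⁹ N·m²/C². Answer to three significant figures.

2.26×10⁻⁹ J

For quasistatic motion the external work equals the change in potential energy: W_ext = qΔV = q(V_B − V_A).
At A: distance to the source charge is 1.24 m; V_A = kq₁/r = -13.4 V.
At B: distance to the source charge is 1.31 m; V_B = kq₁/r = -12.6 V.
ΔV = V_B − V_A = 0.731 V.
W_ext = qΔV = (3.09×10⁻⁹ C)(0.731 V) = 2.26×10⁻⁹ J.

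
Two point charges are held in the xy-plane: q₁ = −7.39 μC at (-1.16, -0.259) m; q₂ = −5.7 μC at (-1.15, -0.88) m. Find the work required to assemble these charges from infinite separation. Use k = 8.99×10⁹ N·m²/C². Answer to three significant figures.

The assembly work is the sum of pairwise potential energies, U = Σ_{i<j} kqᵢqⱼ/rᵢⱼ.
Pair separations: r₁₂ = 0.621 m.
U = (0.610) = 0.610 J.

0.610 J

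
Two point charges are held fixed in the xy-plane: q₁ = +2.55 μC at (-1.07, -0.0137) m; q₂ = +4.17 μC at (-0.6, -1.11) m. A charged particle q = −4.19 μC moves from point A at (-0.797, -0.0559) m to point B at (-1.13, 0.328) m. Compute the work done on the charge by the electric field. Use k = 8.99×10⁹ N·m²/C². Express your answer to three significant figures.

-0.115 J

The work done by the electric force is W_field = −ΔU = −q(V_B − V_A) = q(V_A − V_B).
At A: distances to the source charges are 0.276 m, 1.07 m; V_A = Σ kqᵢ/rᵢ = 1.18×10⁵ V.
At B: distances to the source charges are 0.347 m, 1.53 m; V_B = Σ kqᵢ/rᵢ = 9.05×10⁴ V.
ΔV = V_B − V_A = -2.74×10⁴ V.
W_field = −qΔV = −(-4.19×10⁻⁶ C)(-2.74×10⁴ V) = -0.115 J.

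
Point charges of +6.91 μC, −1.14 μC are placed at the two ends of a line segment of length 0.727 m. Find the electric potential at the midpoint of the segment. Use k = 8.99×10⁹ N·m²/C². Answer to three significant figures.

Electric potential is a scalar, so the contributions from each charge add algebraically: V = Σ kqᵢ/rᵢ.
Each charge is 0.363 m from the midpoint.
V = k[(6.91×10⁻⁶)/(0.363) + (-1.14×10⁻⁶)/(0.363)] = 1.43×10⁵ V.

1.43×10⁵ V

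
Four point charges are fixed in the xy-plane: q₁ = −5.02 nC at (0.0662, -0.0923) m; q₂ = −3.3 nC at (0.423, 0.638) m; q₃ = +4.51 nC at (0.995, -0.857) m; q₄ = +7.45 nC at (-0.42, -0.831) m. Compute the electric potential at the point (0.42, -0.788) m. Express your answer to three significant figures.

71.0 V

Electric potential is a scalar, so the contributions from each charge add algebraically: V = Σ kqᵢ/rᵢ.
Distances from the field point to each charge: r₁ = 0.780 m, r₂ = 1.43 m, r₃ = 0.579 m, r₄ = 0.841 m.
V = k[(-5.02×10⁻⁹)/(0.780) + (-3.30×10⁻⁹)/(1.43) + (4.51×10⁻⁹)/(0.579) + (7.45×10⁻⁹)/(0.841)] = 71.0 V.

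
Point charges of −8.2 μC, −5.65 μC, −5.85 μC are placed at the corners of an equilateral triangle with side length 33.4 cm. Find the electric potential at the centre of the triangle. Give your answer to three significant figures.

-9.18×10⁵ V

The total potential is the scalar sum of each charge's contribution, V = Σ kqᵢ/rᵢ.
The distance from each vertex to the centroid is a/√3 = 0.193 m.
V = k[(-8.20×10⁻⁶)/(0.193) + (-5.65×10⁻⁶)/(0.193) + (-5.85×10⁻⁶)/(0.193)] = -9.18×10⁵ V.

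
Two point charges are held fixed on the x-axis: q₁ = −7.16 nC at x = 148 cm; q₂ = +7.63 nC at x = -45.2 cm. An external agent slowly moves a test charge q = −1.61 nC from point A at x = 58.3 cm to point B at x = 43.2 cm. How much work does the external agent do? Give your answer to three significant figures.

For quasistatic motion the external work equals the change in potential energy: W_ext = qΔV = q(V_B − V_A).
At A: distances to the source charges are 0.897 m, 1.03 m; V_A = Σ kqᵢ/rᵢ = -5.49 V.
At B: distances to the source charges are 1.05 m, 0.884 m; V_B = Σ kqᵢ/rᵢ = 16.2 V.
ΔV = V_B − V_A = 21.7 V.
W_ext = qΔV = (-1.61×10⁻⁹ C)(21.7 V) = -3.49×10⁻⁸ J.

-3.49×10⁻⁸ J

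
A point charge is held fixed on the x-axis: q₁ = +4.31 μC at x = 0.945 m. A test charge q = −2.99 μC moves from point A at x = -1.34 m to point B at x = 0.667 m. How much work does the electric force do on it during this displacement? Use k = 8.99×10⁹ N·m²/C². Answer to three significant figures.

0.366 J

The work done by the electric force is W_field = −ΔU = −q(V_B − V_A) = q(V_A − V_B).
At A: distance to the source charge is 2.29 m; V_A = kq₁/r = 1.70×10⁴ V.
At B: distance to the source charge is 0.278 m; V_B = kq₁/r = 1.39×10⁵ V.
ΔV = V_B − V_A = 1.22×10⁵ V.
W_field = −qΔV = −(-2.99×10⁻⁶ C)(1.22×10⁵ V) = 0.366 J.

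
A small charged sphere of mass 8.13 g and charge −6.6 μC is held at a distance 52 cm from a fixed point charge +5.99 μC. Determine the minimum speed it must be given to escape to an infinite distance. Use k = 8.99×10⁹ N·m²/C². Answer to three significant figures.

To just escape, total mechanical energy must reach zero at infinity: ½mv²_min + U = 0, so ½mv²_min = −U = |kQq|/r.
|U| = |kQq|/r = (8.99×10⁹ N·m²/C²)(5.99×10⁻⁶)(6.60×10⁻⁶)/(0.520) = 0.683 J.
v_min = √(2|U|/m) = √(2·0.683/8.13×10⁻³) = 13.0 m/s.

13.0 m/s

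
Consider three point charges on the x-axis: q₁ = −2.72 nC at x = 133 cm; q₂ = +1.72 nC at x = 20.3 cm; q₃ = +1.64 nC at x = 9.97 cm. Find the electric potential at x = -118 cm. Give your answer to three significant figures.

13.0 V

Electric potential is a scalar, so the contributions from each charge add algebraically: V = Σ kqᵢ/rᵢ.
Distances from the field point to each charge: r₁ = 2.51 m, r₂ = 1.38 m, r₃ = 1.28 m.
V = k[(-2.72×10⁻⁹)/(2.51) + (1.72×10⁻⁹)/(1.38) + (1.64×10⁻⁹)/(1.28)] = 13.0 V.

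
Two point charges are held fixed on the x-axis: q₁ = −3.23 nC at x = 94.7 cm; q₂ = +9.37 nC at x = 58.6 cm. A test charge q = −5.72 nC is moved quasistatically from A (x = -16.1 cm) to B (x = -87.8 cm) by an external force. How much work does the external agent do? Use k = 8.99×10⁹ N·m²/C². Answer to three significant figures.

For quasistatic motion the external work equals the change in potential energy: W_ext = qΔV = q(V_B − V_A).
At A: distances to the source charges are 1.11 m, 0.747 m; V_A = Σ kqᵢ/rᵢ = 86.6 V.
At B: distances to the source charges are 1.83 m, 1.46 m; V_B = Σ kqᵢ/rᵢ = 41.6 V.
ΔV = V_B − V_A = -44.9 V.
W_ext = qΔV = (-5.72×10⁻⁹ C)(-44.9 V) = 2.57×10⁻⁷ J.

2.57×10⁻⁷ J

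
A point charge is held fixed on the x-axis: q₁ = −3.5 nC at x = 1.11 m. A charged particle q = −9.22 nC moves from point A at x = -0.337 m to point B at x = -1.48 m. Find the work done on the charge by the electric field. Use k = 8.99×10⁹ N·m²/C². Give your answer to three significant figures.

8.85×10⁻⁸ J

The work done by the electric force is W_field = −ΔU = −q(V_B − V_A) = q(V_A − V_B).
At A: distance to the source charge is 1.45 m; V_A = kq₁/r = -21.7 V.
At B: distance to the source charge is 2.59 m; V_B = kq₁/r = -12.1 V.
ΔV = V_B − V_A = 9.60 V.
W_field = −qΔV = −(-9.22×10⁻⁹ C)(9.60 V) = 8.85×10⁻⁸ J.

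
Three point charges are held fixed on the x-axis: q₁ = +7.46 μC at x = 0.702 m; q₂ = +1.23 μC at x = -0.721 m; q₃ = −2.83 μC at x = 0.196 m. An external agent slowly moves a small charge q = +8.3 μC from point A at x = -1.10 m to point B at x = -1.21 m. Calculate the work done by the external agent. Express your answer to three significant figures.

-0.0595 J

For quasistatic motion the external work equals the change in potential energy: W_ext = qΔV = q(V_B − V_A).
At A: distances to the source charges are 1.80 m, 0.379 m, 1.30 m; V_A = Σ kqᵢ/rᵢ = 4.68×10⁴ V.
At B: distances to the source charges are 1.91 m, 0.489 m, 1.41 m; V_B = Σ kqᵢ/rᵢ = 3.96×10⁴ V.
ΔV = V_B − V_A = -7170 V.
W_ext = qΔV = (8.30×10⁻⁶ C)(-7170 V) = -0.0595 J.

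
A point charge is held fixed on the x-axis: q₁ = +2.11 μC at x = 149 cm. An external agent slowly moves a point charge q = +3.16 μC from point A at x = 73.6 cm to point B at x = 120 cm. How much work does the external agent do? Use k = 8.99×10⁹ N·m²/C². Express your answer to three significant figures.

0.127 J

For quasistatic motion the external work equals the change in potential energy: W_ext = qΔV = q(V_B − V_A).
At A: distance to the source charge is 0.754 m; V_A = kq₁/r = 2.52×10⁴ V.
At B: distance to the source charge is 0.290 m; V_B = kq₁/r = 6.54×10⁴ V.
ΔV = V_B − V_A = 4.03×10⁴ V.
W_ext = qΔV = (3.16×10⁻⁶ C)(4.03×10⁴ V) = 0.127 J.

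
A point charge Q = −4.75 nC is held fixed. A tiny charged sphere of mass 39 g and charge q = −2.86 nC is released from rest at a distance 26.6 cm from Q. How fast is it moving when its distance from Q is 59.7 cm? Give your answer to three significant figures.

Only the electrostatic force acts, so mechanical energy is conserved: ½mv² = U₁ − U₂ = kQq(1/r₁ − 1/r₂).
U₁ − U₂ = (8.99×10⁹ N·m²/C²)(-4.75×10⁻⁹ C)(-2.86×10⁻⁹ C)(1/0.266 − 1/0.597) = 2.55×10⁻⁷ J.
v = √(2·2.55×10⁻⁷/0.0390) = 3.61×10⁻³ m/s.

3.61×10⁻³ m/s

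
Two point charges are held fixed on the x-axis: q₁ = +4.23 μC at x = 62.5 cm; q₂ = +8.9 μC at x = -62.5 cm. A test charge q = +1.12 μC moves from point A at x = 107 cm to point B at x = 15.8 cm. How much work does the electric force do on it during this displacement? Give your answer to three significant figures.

-0.0571 J

The work done by the electric force is W_field = −ΔU = −q(V_B − V_A) = q(V_A − V_B).
At A: distances to the source charges are 0.445 m, 1.70 m; V_A = Σ kqᵢ/rᵢ = 1.33×10⁵ V.
At B: distances to the source charges are 0.467 m, 0.783 m; V_B = Σ kqᵢ/rᵢ = 1.84×10⁵ V.
ΔV = V_B − V_A = 5.10×10⁴ V.
W_field = −qΔV = −(1.12×10⁻⁶ C)(5.10×10⁴ V) = -0.0571 J.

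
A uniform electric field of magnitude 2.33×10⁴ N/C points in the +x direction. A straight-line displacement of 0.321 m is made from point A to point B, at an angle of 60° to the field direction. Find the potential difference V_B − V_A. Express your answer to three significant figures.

Only the component of displacement along E changes the potential: ΔV = −E·d·cosθ.
ΔV = −(2.33×10⁴ V/m)(0.321 m)cos60° = -3740 V.

-3740 V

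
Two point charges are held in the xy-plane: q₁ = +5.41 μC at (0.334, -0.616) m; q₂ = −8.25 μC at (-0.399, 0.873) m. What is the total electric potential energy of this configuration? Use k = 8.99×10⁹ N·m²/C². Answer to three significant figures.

-0.242 J

The assembly work is the sum of pairwise potential energies, U = Σ_{i<j} kqᵢqⱼ/rᵢⱼ.
Pair separations: r₁₂ = 1.66 m.
U = (-0.242) = -0.242 J.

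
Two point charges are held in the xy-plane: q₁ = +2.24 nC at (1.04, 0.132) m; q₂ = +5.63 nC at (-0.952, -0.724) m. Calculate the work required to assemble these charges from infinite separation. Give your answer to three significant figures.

The work to assemble the configuration equals its total potential energy, U = Σ kqᵢqⱼ/rᵢⱼ over all pairs.
Pair separations: r₁₂ = 2.17 m.
U = (5.23×10⁻⁸) = 5.23×10⁻⁸ J.

5.23×10⁻⁸ J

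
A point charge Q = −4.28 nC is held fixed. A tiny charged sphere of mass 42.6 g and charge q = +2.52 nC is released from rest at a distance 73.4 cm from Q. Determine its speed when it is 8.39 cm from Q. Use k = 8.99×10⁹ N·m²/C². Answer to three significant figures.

Only the electrostatic force acts, so mechanical energy is conserved: ½mv² = U₁ − U₂ = kQq(1/r₁ − 1/r₂).
U₁ − U₂ = (8.99×10⁹ N·m²/C²)(-4.28×10⁻⁹ C)(2.52×10⁻⁹ C)(1/0.734 − 1/0.0839) = 1.02×10⁻⁶ J.
v = √(2·1.02×10⁻⁶/0.0426) = 6.93×10⁻³ m/s.

6.93×10⁻³ m/s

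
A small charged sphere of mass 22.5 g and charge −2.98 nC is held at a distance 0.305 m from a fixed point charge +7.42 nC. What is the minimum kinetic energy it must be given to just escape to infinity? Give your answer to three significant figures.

To just escape, total mechanical energy must reach zero at infinity: ½mv²_min + U = 0, so ½mv²_min = −U = |kQq|/r.
|U| = |kQq|/r = (8.99×10⁹ N·m²/C²)(7.42×10⁻⁹)(2.98×10⁻⁹)/(0.305) = 6.52×10⁻⁷ J.

6.52×10⁻⁷ J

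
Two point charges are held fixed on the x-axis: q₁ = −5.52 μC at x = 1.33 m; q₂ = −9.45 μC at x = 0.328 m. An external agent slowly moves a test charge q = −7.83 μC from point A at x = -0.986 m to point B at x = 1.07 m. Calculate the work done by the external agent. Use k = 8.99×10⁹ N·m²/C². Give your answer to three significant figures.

For quasistatic motion the external work equals the change in potential energy: W_ext = qΔV = q(V_B − V_A).
At A: distances to the source charges are 2.32 m, 1.31 m; V_A = Σ kqᵢ/rᵢ = -8.61×10⁴ V.
At B: distances to the source charges are 0.260 m, 0.742 m; V_B = Σ kqᵢ/rᵢ = -3.05×10⁵ V.
ΔV = V_B − V_A = -2.19×10⁵ V.
W_ext = qΔV = (-7.83×10⁻⁶ C)(-2.19×10⁵ V) = 1.72 J.

1.72 J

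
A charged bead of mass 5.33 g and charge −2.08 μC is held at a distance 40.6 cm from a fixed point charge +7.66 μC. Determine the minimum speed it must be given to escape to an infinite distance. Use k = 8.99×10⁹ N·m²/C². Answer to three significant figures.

11.5 m/s

To just escape, total mechanical energy must reach zero at infinity: ½mv²_min + U = 0, so ½mv²_min = −U = |kQq|/r.
|U| = |kQq|/r = (8.99×10⁹ N·m²/C²)(7.66×10⁻⁶)(2.08×10⁻⁶)/(0.406) = 0.353 J.
v_min = √(2|U|/m) = √(2·0.353/5.33×10⁻³) = 11.5 m/s.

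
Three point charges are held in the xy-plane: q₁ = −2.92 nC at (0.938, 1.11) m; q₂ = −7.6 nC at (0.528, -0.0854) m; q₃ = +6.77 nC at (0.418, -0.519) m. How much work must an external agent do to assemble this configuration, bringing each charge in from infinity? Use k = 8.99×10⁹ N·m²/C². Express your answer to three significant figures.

The work to assemble the configuration equals its total potential energy, U = Σ kqᵢqⱼ/rᵢⱼ over all pairs.
Pair separations: r₁₂ = 1.26 m, r₁₃ = 1.71 m, r₂₃ = 0.447 m.
U = (1.58×10⁻⁷) + (-1.04×10⁻⁷) + (-1.03×10⁻⁶) = -9.80×10⁻⁷ J.

-9.80×10⁻⁷ J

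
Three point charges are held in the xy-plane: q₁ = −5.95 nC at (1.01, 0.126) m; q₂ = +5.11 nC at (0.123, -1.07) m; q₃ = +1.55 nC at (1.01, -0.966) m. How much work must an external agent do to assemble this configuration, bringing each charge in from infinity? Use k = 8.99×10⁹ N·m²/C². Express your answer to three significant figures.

The work to assemble the configuration equals its total potential energy, U = Σ kqᵢqⱼ/rᵢⱼ over all pairs.
Pair separations: r₁₂ = 1.49 m, r₁₃ = 1.09 m, r₂₃ = 0.893 m.
U = (-1.84×10⁻⁷) + (-7.59×10⁻⁸) + (7.97×10⁻⁸) = -1.80×10⁻⁷ J.

-1.80×10⁻⁷ J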